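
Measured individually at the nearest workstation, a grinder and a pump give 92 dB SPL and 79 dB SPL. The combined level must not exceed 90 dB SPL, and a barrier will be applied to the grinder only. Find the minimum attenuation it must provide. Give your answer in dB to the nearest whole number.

2 dB

Fixed contribution from the other source: Σ 10^(L/10) = 10^(79/10) = 7.943e+07 (79.00 dB SPL).
To meet 90 dB SPL overall, the treated grinder may contribute at most 10^(90/10) − 7.943e+07 = 9.206e+08, i.e. 89.64 dB SPL.
Required insertion loss = 92 − 89.64 = 2.36 dB.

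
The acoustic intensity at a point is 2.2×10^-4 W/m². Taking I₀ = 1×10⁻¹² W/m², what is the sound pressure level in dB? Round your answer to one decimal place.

83.4 dB

Dividing by I₀ shifts the exponent by 12: I/I₀ = 2.2×10^8.
L = 10·(0.3424 + 8) = 83.42 dB.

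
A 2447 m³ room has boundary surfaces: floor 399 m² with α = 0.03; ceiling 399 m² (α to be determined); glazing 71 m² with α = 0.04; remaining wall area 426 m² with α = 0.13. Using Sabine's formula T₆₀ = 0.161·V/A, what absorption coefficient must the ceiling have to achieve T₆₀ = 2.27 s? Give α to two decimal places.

Required total absorption A = 0.161·2447/2.27 = 173.55 m².
Absorption from the other surfaces = 399·0.03 + 71·0.04 + 426·0.13 = 70.19 m², so the ceiling must supply 103.36 m² over 399 m².
α = 103.36/399 = 0.259.

0.26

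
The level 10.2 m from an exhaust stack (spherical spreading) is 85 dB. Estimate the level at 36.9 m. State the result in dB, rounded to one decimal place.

Point-source attenuation: ΔL = 20·log₁₀(r₂/r₁) = 20·log₁₀(36.9/10.2) = 11.169 dB.
L₂ = 85 − 20·log₁₀(36.9/10.2) = 85 − 11.169 = 73.83 dB.

73.8 dB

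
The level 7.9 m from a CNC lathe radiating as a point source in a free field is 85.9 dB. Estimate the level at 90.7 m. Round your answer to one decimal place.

For a point source, L₂ = L₁ − 20·log₁₀(r₂/r₁).
L₂ = 85.9 − 20·log₁₀(90.7/7.9) = 85.9 − 21.200 = 64.70 dB.

64.7 dB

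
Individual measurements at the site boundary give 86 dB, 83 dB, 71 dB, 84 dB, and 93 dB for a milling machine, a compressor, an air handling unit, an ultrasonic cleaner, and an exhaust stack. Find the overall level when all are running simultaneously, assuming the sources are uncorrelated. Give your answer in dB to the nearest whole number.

95 dB

Incoherent sources combine by intensity addition: L_total = 10·log₁₀(Σ 10^(L_i/10)).
Σ 10^(L/10) = 10^(86/10) + 10^(83/10) + 10^(71/10) + 10^(84/10) + 10^(93/10) = 2.857e+09.
L_total = 10·log₁₀(2.857e+09) = 94.56 dB.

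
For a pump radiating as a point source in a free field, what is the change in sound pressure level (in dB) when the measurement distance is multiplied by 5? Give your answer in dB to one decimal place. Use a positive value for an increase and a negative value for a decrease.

With spherical spreading the level changes by −20·log₁₀(r₂/r₁).
ΔL = −20·log₁₀(5) = -13.98 dB.

-14.0 dB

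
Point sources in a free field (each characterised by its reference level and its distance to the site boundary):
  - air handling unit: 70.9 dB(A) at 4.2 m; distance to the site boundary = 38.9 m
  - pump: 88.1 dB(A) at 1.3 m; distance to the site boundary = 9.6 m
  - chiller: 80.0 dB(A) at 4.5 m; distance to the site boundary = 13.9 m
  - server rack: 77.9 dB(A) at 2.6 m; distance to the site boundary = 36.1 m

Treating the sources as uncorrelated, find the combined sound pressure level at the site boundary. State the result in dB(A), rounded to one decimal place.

73.6 dB(A)

Apply inverse-square spreading to bring every level to the receiver, then sum 10^(L/10).
air handling unit: 70.9 − 20·log₁₀(38.9/4.2) = 70.9 − 19.33 = 51.57 dB(A).
pump: 88.1 − 20·log₁₀(9.6/1.3) = 88.1 − 17.37 = 70.73 dB(A).
chiller: 80.0 − 20·log₁₀(13.9/4.5) = 80.0 − 9.80 = 70.20 dB(A).
server rack: 77.9 − 20·log₁₀(36.1/2.6) = 77.9 − 22.85 = 55.05 dB(A).
Σ 10^(L/10) = 2.278e+07 → L_total = 10·log₁₀(2.278e+07) = 73.58 dB(A).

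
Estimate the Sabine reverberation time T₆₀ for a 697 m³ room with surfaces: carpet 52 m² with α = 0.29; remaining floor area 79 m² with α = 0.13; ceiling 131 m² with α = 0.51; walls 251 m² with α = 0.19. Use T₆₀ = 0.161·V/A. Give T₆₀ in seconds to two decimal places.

0.80 s

A = Σ Sᵢαᵢ = 52·0.29 + 79·0.13 + 131·0.51 + 251·0.19 = 139.85 m².
T₆₀ = 0.161·V/A = 0.161·697/139.85 = 0.802 s.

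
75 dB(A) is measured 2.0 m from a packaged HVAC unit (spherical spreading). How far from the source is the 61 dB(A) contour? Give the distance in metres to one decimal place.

The 14.0 dB drop corresponds to a distance ratio of 10^(14.0/20) for a point source.
r₂ = 2.0·10^((75−61)/20) = 2.0·10^(14.0/20) = 10.02 m.

10.0 m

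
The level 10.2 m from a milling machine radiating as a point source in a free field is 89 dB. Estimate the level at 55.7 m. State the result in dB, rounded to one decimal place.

For a point source, L₂ = L₁ − 20·log₁₀(r₂/r₁).
L₂ = 89 − 20·log₁₀(55.7/10.2) = 89 − 14.745 = 74.25 dB.

74.3 dB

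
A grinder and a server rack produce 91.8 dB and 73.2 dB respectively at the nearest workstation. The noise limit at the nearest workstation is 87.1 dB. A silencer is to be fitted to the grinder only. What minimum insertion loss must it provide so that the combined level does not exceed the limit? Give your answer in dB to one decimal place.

4.9 dB

The untreated sources together contribute 10^(73.2/10) = 2.089e+07, i.e. 73.20 dB.
To meet 87.1 dB overall, the treated grinder may contribute at most 10^(87.1/10) − 2.089e+07 = 4.920e+08, i.e. 86.92 dB.
So the grinder must be reduced from 91.8 to 86.92 dB: IL = 4.88 dB.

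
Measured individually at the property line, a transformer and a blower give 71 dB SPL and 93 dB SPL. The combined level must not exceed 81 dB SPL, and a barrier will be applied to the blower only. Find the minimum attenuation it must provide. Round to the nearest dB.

12 dB

Everything except the blower sums to 10^(71/10) = 1.259e+07 in linear terms, 71.00 dB SPL.
To meet 81 dB SPL overall, the treated blower may contribute at most 10^(81/10) − 1.259e+07 = 1.133e+08, i.e. 80.54 dB SPL.
Required insertion loss = 93 − 80.54 = 12.46 dB.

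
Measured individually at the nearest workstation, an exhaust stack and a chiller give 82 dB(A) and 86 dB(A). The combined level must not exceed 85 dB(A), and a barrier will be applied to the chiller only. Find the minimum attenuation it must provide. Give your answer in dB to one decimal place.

4.0 dB

Fixed contribution from the other source: Σ 10^(L/10) = 10^(82/10) = 1.585e+08 (82.00 dB(A)).
The limit corresponds to 10^(85/10) = 3.162e+08; subtracting the fixed part leaves 1.577e+08 for the chiller, i.e. 81.98 dB(A).
Required insertion loss = 86 − 81.98 = 4.02 dB.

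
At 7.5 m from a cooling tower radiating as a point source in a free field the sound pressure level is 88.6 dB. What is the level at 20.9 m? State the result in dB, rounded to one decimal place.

79.7 dB

For a point source, L₂ = L₁ − 20·log₁₀(r₂/r₁).
L₂ = 88.6 − 20·log₁₀(20.9/7.5) = 88.6 − 8.902 = 79.70 dB.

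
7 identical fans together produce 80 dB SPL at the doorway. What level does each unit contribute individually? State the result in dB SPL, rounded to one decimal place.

71.5 dB SPL

7 equal contributions raise the level by 10·log₁₀ 7 = 8.451 dB, so each unit alone gives 80 − 8.451.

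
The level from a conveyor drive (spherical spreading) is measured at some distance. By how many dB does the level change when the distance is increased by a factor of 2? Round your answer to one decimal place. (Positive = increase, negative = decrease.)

A point source loses 6 dB per doubling of distance; generally ΔL = −20·log₁₀(r₂/r₁).
ΔL = −20·log₁₀(2) = -6.02 dB.

-6.0 dB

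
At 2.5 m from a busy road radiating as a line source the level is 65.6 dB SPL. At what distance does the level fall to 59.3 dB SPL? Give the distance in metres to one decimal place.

10.7 m

Line-source spreading drops the level by 10·log₁₀(r₂/r₁); inverting, r₂/r₁ = 10^(ΔL/10).
r₂ = 2.5·10^((65.6−59.3)/10) = 2.5·10^(6.3/10) = 10.66 m.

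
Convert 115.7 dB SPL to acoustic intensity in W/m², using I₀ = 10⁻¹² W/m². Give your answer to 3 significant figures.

I/I₀ = 10^(115.7/10) = 3.715e+11, so I = 3.715e+11 × 10⁻¹² W/m².

0.372 W/m²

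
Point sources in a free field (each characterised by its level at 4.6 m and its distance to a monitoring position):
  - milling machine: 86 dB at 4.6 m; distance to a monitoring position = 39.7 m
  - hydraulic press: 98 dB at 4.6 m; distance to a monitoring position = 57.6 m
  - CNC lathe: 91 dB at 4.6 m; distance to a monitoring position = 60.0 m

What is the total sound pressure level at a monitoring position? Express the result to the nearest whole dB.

Apply inverse-square spreading to bring every level to the receiver, then sum 10^(L/10).
milling machine: 86 − 20·log₁₀(39.7/4.6) = 86 − 18.72 = 67.28 dB.
hydraulic press: 98 − 20·log₁₀(57.6/4.6) = 98 − 21.95 = 76.05 dB.
CNC lathe: 91 − 20·log₁₀(60.0/4.6) = 91 − 22.31 = 68.69 dB.
Σ 10^(L/10) = 5.299e+07 → L_total = 10·log₁₀(5.299e+07) = 77.24 dB.

77 dB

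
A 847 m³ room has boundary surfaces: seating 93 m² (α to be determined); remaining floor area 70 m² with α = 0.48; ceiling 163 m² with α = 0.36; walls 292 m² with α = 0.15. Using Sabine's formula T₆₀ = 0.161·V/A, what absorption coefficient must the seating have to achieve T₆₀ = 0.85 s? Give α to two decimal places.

A = 0.161·V/T₆₀ = 0.161·847/0.85 = 160.43 m² sabins.
Absorption from the other surfaces = 70·0.48 + 163·0.36 + 292·0.15 = 136.08 m², so the seating must supply 24.35 m² over 93 m².
α = 24.35/93 = 0.262.

0.26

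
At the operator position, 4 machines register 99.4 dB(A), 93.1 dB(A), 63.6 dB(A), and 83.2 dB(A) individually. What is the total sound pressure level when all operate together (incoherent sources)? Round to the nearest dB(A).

Incoherent sources combine by intensity addition: L_total = 10·log₁₀(Σ 10^(L_i/10)).
Σ 10^(L/10) = 10^(99.4/10) + 10^(93.1/10) + 10^(63.6/10) + 10^(83.2/10) = 1.096e+10.
L_total = 10·log₁₀(1.096e+10) = 100.40 dB(A).

100 dB(A)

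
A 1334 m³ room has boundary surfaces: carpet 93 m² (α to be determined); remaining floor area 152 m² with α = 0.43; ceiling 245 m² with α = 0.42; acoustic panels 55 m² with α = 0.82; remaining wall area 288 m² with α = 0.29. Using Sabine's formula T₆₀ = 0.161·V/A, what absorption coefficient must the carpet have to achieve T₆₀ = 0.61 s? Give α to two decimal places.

A = 0.161·V/T₆₀ = 0.161·1334/0.61 = 352.09 m² sabins.
Absorption from the other surfaces = 152·0.43 + 245·0.42 + 55·0.82 + 288·0.29 = 296.88 m², so the carpet must supply 55.21 m² over 93 m².
α = 55.21/93 = 0.594.

0.59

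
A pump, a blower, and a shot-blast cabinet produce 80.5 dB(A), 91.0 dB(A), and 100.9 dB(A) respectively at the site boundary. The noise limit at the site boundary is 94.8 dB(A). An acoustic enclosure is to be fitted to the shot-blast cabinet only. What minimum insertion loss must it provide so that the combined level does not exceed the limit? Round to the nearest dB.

Everything except the shot-blast cabinet sums to 10^(80.5/10) + 10^(91.0/10) = 1.371e+09 in linear terms, 91.37 dB(A).
The limit corresponds to 10^(94.8/10) = 3.020e+09; subtracting the fixed part leaves 1.649e+09 for the shot-blast cabinet, i.e. 92.17 dB(A).
So the shot-blast cabinet must be reduced from 100.9 to 92.17 dB(A): IL = 8.73 dB.

9 dB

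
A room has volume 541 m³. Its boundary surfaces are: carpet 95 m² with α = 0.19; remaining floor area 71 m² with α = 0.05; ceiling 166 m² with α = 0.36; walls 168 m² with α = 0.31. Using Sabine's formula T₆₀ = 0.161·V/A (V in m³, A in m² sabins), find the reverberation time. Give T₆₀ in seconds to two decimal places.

0.65 s

A = Σ Sᵢαᵢ = 95·0.19 + 71·0.05 + 166·0.36 + 168·0.31 = 133.44 m².
T₆₀ = 0.161·V/A = 0.161·541/133.44 = 0.653 s.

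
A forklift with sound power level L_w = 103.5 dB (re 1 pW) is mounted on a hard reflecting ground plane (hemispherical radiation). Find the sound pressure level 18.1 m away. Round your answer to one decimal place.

70.4 dB

Free-field hemispherical radiation: L_p = L_w − 10·log₁₀(2π·r²), r = 18.1 m.
2π·r² = 2058 m², 10·log₁₀ of that is 33.135 dB.
L_p = 103.5 − 33.135 = 70.36 dB.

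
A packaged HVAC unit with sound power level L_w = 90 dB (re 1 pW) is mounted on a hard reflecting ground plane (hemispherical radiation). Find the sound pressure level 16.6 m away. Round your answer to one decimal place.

57.6 dB

The power spreads over a hemisphere of area 2π·r², so L_p = L_w − 10·log₁₀(2π·r²).
2π·r² = 1731 m², 10·log₁₀ of that is 32.384 dB.
L_p = 90 − 32.384 = 57.62 dB.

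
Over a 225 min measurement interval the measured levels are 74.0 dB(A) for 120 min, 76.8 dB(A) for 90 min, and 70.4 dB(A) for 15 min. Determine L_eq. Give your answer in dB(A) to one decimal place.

The energy average is taken in the linear domain: L_eq = 10·log₁₀[(Σ tᵢ·10^(Lᵢ/10))/T], T = 225 min.
Σ tᵢ·10^(Lᵢ/10) = 120·10^(74.0/10) + 90·10^(76.8/10) + 15·10^(70.4/10) = 7.486e+09.
L_eq = 10·log₁₀(7.486e+09/225) = 75.22 dB(A).

75.2 dB(A)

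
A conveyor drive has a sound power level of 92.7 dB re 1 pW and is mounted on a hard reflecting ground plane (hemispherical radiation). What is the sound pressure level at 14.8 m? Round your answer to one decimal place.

The power spreads over a hemisphere of area 2π·r², so L_p = L_w − 10·log₁₀(2π·r²).
2π·r² = 1376 m², 10·log₁₀ of that is 31.387 dB.
L_p = 92.7 − 31.387 = 61.31 dB.

61.3 dB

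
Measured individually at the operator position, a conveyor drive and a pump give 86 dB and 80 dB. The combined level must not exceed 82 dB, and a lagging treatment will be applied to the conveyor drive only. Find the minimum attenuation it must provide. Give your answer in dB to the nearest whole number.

8 dB

Fixed contribution from the other source: Σ 10^(L/10) = 10^(80/10) = 1.000e+08 (80.00 dB).
To meet 82 dB overall, the treated conveyor drive may contribute at most 10^(82/10) − 1.000e+08 = 5.849e+07, i.e. 77.67 dB.
So the conveyor drive must be reduced from 86 to 77.67 dB: IL = 8.33 dB.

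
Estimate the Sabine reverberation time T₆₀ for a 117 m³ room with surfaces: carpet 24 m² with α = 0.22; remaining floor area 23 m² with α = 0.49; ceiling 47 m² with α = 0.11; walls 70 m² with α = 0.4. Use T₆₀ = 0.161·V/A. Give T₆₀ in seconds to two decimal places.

0.38 s

Total absorption A = 24·0.22 + 23·0.49 + 47·0.11 + 70·0.4 = 49.72 m² sabins.
T₆₀ = 0.161 × 117 / 49.72 = 0.379 s.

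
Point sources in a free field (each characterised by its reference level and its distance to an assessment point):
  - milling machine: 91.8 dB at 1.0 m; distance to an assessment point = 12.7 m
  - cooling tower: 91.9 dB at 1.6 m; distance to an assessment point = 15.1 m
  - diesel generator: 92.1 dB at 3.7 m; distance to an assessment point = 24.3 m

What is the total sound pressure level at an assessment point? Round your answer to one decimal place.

Propagate each source to the receiver with L = L_ref − 20·log₁₀(r/r_ref), then add intensities.
milling machine: 91.8 − 20·log₁₀(12.7/1.0) = 91.8 − 22.08 = 69.72 dB.
cooling tower: 91.9 − 20·log₁₀(15.1/1.6) = 91.9 − 19.50 = 72.40 dB.
diesel generator: 92.1 − 20·log₁₀(24.3/3.7) = 92.1 − 16.35 = 75.75 dB.
Σ 10^(L/10) = 6.437e+07 → L_total = 10·log₁₀(6.437e+07) = 78.09 dB.

78.1 dB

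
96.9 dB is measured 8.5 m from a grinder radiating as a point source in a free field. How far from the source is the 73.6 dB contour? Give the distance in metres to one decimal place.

Point-source spreading drops the level by 20·log₁₀(r₂/r₁); inverting, r₂/r₁ = 10^(ΔL/20).
r₂ = 8.5·10^((96.9−73.6)/20) = 8.5·10^(23.3/20) = 124.29 m.

124.3 m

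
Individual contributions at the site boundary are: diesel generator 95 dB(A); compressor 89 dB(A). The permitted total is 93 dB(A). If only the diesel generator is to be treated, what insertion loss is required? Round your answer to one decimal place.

4.2 dB

Everything except the diesel generator sums to 10^(89/10) = 7.943e+08 in linear terms, 89.00 dB(A).
The limit corresponds to 10^(93/10) = 1.995e+09; subtracting the fixed part leaves 1.201e+09 for the diesel generator, i.e. 90.80 dB(A).
Required insertion loss = 95 − 90.80 = 4.20 dB.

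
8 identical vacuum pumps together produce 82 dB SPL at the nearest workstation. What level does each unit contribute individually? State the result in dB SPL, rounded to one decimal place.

73.0 dB SPL

8 equal contributions raise the level by 10·log₁₀ 8 = 9.031 dB, so each unit alone gives 82 − 9.031.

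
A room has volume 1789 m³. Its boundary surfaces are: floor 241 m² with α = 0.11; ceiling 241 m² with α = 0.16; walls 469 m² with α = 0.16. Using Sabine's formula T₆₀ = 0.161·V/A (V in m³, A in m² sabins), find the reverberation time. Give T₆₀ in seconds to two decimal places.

2.06 s

Total absorption A = 241·0.11 + 241·0.16 + 469·0.16 = 140.11 m² sabins.
T₆₀ = 0.161 × 1789 / 140.11 = 2.056 s.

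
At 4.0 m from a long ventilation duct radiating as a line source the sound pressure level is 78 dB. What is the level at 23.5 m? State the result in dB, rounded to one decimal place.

70.3 dB

For a line source, L₂ = L₁ − 10·log₁₀(r₂/r₁).
L₂ = 78 − 10·log₁₀(23.5/4.0) = 78 − 7.690 = 70.31 dB.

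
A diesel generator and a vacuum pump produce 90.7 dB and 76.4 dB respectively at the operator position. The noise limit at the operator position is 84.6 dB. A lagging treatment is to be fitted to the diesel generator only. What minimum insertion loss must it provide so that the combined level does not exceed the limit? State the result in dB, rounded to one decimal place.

Fixed contribution from the other source: Σ 10^(L/10) = 10^(76.4/10) = 4.365e+07 (76.40 dB).
The limit corresponds to 10^(84.6/10) = 2.884e+08; subtracting the fixed part leaves 2.448e+08 for the diesel generator, i.e. 83.89 dB.
So the diesel generator must be reduced from 90.7 to 83.89 dB: IL = 6.81 dB.

6.8 dB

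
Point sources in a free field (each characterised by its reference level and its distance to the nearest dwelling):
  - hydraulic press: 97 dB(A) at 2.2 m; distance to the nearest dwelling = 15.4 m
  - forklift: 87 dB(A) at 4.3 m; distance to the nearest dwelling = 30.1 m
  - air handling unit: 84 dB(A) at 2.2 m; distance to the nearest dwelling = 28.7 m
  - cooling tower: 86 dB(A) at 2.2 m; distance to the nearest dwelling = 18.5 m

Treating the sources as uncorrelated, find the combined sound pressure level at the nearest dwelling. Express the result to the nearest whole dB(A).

81 dB(A)

First find each source's level at the receiver (point-source: −20·log₁₀(r/r_ref)), then combine on an intensity basis.
hydraulic press: 97 − 20·log₁₀(15.4/2.2) = 97 − 16.90 = 80.10 dB(A).
forklift: 87 − 20·log₁₀(30.1/4.3) = 87 − 16.90 = 70.10 dB(A).
air handling unit: 84 − 20·log₁₀(28.7/2.2) = 84 − 22.31 = 61.69 dB(A).
cooling tower: 86 − 20·log₁₀(18.5/2.2) = 86 − 18.49 = 67.51 dB(A).
Σ 10^(L/10) = 1.196e+08 → L_total = 10·log₁₀(1.196e+08) = 80.78 dB(A).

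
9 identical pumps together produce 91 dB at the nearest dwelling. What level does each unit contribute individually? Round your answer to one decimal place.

81.5 dB

For N identical incoherent sources L_total = L₁ + 10·log₁₀ N, so L₁ = 91 − 10·log₁₀(9) = 91 − 9.542.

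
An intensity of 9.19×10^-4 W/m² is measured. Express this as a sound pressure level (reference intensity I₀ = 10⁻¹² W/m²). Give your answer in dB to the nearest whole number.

I/I₀ = 9.19×10^-4/10⁻¹² = 9.19×10^8, and L = 10·log₁₀(I/I₀).
L = 10·(0.9633 + 8) = 89.63 dB.

90 dB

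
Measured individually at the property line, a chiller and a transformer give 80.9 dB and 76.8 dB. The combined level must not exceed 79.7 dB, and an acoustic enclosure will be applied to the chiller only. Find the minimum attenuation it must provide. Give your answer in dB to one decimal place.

Fixed contribution from the other source: Σ 10^(L/10) = 10^(76.8/10) = 4.786e+07 (76.80 dB).
The limit corresponds to 10^(79.7/10) = 9.333e+07; subtracting the fixed part leaves 4.546e+07 for the chiller, i.e. 76.58 dB.
So the chiller must be reduced from 80.9 to 76.58 dB: IL = 4.32 dB.

4.3 dB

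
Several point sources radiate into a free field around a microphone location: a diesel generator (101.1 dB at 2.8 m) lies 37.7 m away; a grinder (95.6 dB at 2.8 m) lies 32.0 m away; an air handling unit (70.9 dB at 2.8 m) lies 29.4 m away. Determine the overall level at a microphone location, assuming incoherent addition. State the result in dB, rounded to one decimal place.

80.0 dB

First find each source's level at the receiver (point-source: −20·log₁₀(r/r_ref)), then combine on an intensity basis.
diesel generator: 101.1 − 20·log₁₀(37.7/2.8) = 101.1 − 22.58 = 78.52 dB.
grinder: 95.6 − 20·log₁₀(32.0/2.8) = 95.6 − 21.16 = 74.44 dB.
air handling unit: 70.9 − 20·log₁₀(29.4/2.8) = 70.9 − 20.42 = 50.48 dB.
Σ 10^(L/10) = 9.897e+07 → L_total = 10·log₁₀(9.897e+07) = 79.96 dB.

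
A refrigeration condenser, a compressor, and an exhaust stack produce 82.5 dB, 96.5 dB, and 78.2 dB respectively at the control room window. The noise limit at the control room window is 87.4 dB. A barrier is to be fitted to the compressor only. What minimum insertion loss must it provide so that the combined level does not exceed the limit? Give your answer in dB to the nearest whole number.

Everything except the compressor sums to 10^(82.5/10) + 10^(78.2/10) = 2.439e+08 in linear terms, 83.87 dB.
To meet 87.4 dB overall, the treated compressor may contribute at most 10^(87.4/10) − 2.439e+08 = 3.056e+08, i.e. 84.85 dB.
So the compressor must be reduced from 96.5 to 84.85 dB: IL = 11.65 dB.

12 dB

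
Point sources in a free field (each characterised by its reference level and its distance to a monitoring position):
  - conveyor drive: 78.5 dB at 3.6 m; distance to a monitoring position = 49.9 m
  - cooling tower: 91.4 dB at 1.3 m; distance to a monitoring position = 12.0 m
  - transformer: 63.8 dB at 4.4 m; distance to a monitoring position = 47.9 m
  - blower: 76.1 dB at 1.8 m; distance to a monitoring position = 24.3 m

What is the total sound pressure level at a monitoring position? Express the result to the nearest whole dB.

Propagate each source to the receiver with L = L_ref − 20·log₁₀(r/r_ref), then add intensities.
conveyor drive: 78.5 − 20·log₁₀(49.9/3.6) = 78.5 − 22.84 = 55.66 dB.
cooling tower: 91.4 − 20·log₁₀(12.0/1.3) = 91.4 − 19.30 = 72.10 dB.
transformer: 63.8 − 20·log₁₀(47.9/4.4) = 63.8 − 20.74 = 43.06 dB.
blower: 76.1 − 20·log₁₀(24.3/1.8) = 76.1 − 22.61 = 53.49 dB.
Σ 10^(L/10) = 1.681e+07 → L_total = 10·log₁₀(1.681e+07) = 72.26 dB.

72 dB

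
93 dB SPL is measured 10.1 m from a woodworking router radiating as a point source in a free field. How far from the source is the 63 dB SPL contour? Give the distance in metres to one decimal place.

319.4 m

The 30.0 dB drop corresponds to a distance ratio of 10^(30.0/20) for a point source.
r₂ = 10.1·10^((93−63)/20) = 10.1·10^(30.0/20) = 319.39 m.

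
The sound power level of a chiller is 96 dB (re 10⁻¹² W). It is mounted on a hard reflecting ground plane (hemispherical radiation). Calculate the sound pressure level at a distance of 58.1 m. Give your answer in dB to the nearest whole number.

53 dB

L_p = L_w − 10·log₁₀(2π·r²) with r = 58.1 m.
2π·r² = 2.121e+04 m², 10·log₁₀ of that is 43.265 dB.
L_p = 96 − 43.265 = 52.73 dB.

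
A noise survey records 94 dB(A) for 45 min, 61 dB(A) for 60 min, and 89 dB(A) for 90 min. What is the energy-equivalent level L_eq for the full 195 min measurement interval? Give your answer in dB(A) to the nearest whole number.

90 dB(A)

The energy average is taken in the linear domain: L_eq = 10·log₁₀[(Σ tᵢ·10^(Lᵢ/10))/T], T = 195 min.
Σ tᵢ·10^(Lᵢ/10) = 45·10^(94/10) + 60·10^(61/10) + 90·10^(89/10) = 1.846e+11.
L_eq = 10·log₁₀(1.846e+11/195) = 89.76 dB(A).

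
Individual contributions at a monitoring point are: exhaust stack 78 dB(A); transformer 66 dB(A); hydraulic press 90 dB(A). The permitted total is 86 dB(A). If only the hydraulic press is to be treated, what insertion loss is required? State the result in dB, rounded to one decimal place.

Fixed contribution from the other sources: Σ 10^(L/10) = 10^(78/10) + 10^(66/10) = 6.708e+07 (78.27 dB(A)).
To meet 86 dB(A) overall, the treated hydraulic press may contribute at most 10^(86/10) − 6.708e+07 = 3.310e+08, i.e. 85.20 dB(A).
So the hydraulic press must be reduced from 90 to 85.20 dB(A): IL = 4.80 dB.

4.8 dB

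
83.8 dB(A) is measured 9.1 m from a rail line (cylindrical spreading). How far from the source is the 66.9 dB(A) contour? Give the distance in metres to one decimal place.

445.7 m

The 16.9 dB drop corresponds to a distance ratio of 10^(16.9/10) for a line source.
r₂ = 9.1·10^((83.8−66.9)/10) = 9.1·10^(16.9/10) = 445.70 m.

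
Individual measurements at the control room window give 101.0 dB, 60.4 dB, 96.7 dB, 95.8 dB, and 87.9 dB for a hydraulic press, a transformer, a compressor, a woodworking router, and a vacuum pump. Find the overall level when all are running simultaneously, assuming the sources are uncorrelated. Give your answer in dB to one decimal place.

103.4 dB

For uncorrelated sources the intensities add, so convert each level to linear form, sum, and take 10·log₁₀ of the total.
Σ 10^(L/10) = 10^(101.0/10) + 10^(60.4/10) + 10^(96.7/10) + 10^(95.8/10) + 10^(87.9/10) = 2.169e+10.
L_total = 10·log₁₀(2.169e+10) = 103.36 dB.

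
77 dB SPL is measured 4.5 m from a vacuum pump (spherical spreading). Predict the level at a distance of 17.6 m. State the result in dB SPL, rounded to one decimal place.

For a point source, L₂ = L₁ − 20·log₁₀(r₂/r₁).
L₂ = 77 − 20·log₁₀(17.6/4.5) = 77 − 11.846 = 65.15 dB SPL.

65.2 dB SPL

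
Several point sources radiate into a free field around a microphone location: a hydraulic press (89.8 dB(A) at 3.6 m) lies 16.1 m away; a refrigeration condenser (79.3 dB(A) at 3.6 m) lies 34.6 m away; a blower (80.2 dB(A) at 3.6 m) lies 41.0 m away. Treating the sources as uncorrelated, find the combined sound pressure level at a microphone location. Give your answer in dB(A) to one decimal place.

Apply inverse-square spreading to bring every level to the receiver, then sum 10^(L/10).
hydraulic press: 89.8 − 20·log₁₀(16.1/3.6) = 89.8 − 13.01 = 76.79 dB(A).
refrigeration condenser: 79.3 − 20·log₁₀(34.6/3.6) = 79.3 − 19.66 = 59.64 dB(A).
blower: 80.2 − 20·log₁₀(41.0/3.6) = 80.2 − 21.13 = 59.07 dB(A).
Σ 10^(L/10) = 4.948e+07 → L_total = 10·log₁₀(4.948e+07) = 76.94 dB(A).

76.9 dB(A)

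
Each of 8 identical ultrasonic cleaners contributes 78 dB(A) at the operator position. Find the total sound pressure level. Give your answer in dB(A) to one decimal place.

L_total = L₁ + 10·log₁₀ N for N identical incoherent sources.
L_total = 78 + 10·log₁₀(8) = 78 + 9.031 = 87.03 dB(A).

87.0 dB(A)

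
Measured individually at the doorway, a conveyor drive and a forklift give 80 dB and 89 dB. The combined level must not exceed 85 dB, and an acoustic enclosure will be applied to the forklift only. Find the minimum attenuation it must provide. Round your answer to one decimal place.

The untreated sources together contribute 10^(80/10) = 1.000e+08, i.e. 80.00 dB.
To meet 85 dB overall, the treated forklift may contribute at most 10^(85/10) − 1.000e+08 = 2.162e+08, i.e. 83.35 dB.
So the forklift must be reduced from 89 to 83.35 dB: IL = 5.65 dB.

5.7 dB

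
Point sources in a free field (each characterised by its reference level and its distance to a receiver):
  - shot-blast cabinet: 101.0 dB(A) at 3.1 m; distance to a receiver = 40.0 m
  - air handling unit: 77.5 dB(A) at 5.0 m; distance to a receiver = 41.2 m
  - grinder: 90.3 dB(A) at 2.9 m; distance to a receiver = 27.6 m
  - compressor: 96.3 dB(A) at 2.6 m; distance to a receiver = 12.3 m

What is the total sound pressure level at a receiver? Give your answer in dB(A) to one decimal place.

84.5 dB(A)

Propagate each source to the receiver with L = L_ref − 20·log₁₀(r/r_ref), then add intensities.
shot-blast cabinet: 101.0 − 20·log₁₀(40.0/3.1) = 101.0 − 22.21 = 78.79 dB(A).
air handling unit: 77.5 − 20·log₁₀(41.2/5.0) = 77.5 − 18.32 = 59.18 dB(A).
grinder: 90.3 − 20·log₁₀(27.6/2.9) = 90.3 − 19.57 = 70.73 dB(A).
compressor: 96.3 − 20·log₁₀(12.3/2.6) = 96.3 − 13.50 = 82.80 dB(A).
Σ 10^(L/10) = 2.789e+08 → L_total = 10·log₁₀(2.789e+08) = 84.45 dB(A).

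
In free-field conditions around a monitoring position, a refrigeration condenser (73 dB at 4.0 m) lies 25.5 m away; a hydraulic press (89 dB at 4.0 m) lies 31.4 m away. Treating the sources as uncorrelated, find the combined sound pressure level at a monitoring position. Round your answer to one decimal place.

71.3 dB

First find each source's level at the receiver (point-source: −20·log₁₀(r/r_ref)), then combine on an intensity basis.
refrigeration condenser: 73 − 20·log₁₀(25.5/4.0) = 73 − 16.09 = 56.91 dB.
hydraulic press: 89 − 20·log₁₀(31.4/4.0) = 89 − 17.90 = 71.10 dB.
Σ 10^(L/10) = 1.338e+07 → L_total = 10·log₁₀(1.338e+07) = 71.26 dB.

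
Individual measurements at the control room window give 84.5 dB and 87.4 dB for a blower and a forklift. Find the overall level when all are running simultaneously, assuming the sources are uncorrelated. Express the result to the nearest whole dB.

89 dB

Incoherent sources combine by intensity addition: L_total = 10·log₁₀(Σ 10^(L_i/10)).
Σ 10^(L/10) = 10^(84.5/10) + 10^(87.4/10) = 8.314e+08.
L_total = 10·log₁₀(8.314e+08) = 89.20 dB.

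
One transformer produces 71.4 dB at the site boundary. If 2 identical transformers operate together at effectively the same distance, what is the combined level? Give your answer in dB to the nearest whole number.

With 2 equal, uncorrelated contributions the intensity is 2× that of one unit, giving a rise of 10·log₁₀ 2.
L_total = 71.4 + 10·log₁₀(2) = 71.4 + 3.010 = 74.41 dB.

74 dB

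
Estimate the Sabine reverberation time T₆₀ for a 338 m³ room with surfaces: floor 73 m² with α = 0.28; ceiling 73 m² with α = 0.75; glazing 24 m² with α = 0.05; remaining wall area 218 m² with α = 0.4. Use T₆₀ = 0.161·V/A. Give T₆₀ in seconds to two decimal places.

A = Σ Sᵢαᵢ = 73·0.28 + 73·0.75 + 24·0.05 + 218·0.4 = 163.59 m².
T₆₀ = 0.161 × 338 / 163.59 = 0.333 s.

0.33 s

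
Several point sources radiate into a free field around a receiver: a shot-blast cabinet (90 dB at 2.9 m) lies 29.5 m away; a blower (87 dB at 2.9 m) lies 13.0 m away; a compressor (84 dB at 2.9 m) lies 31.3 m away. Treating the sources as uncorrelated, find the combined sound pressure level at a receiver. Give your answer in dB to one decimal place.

Propagate each source to the receiver with L = L_ref − 20·log₁₀(r/r_ref), then add intensities.
shot-blast cabinet: 90 − 20·log₁₀(29.5/2.9) = 90 − 20.15 = 69.85 dB.
blower: 87 − 20·log₁₀(13.0/2.9) = 87 − 13.03 = 73.97 dB.
compressor: 84 − 20·log₁₀(31.3/2.9) = 84 − 20.66 = 63.34 dB.
Σ 10^(L/10) = 3.676e+07 → L_total = 10·log₁₀(3.676e+07) = 75.65 dB.

75.7 dB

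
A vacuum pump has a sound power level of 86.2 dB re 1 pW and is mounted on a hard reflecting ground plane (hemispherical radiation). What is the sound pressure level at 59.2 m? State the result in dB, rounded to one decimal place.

The power spreads over a hemisphere of area 2π·r², so L_p = L_w − 10·log₁₀(2π·r²).
2π·r² = 2.202e+04 m², 10·log₁₀ of that is 43.428 dB.
L_p = 86.2 − 43.428 = 42.77 dB.

42.8 dB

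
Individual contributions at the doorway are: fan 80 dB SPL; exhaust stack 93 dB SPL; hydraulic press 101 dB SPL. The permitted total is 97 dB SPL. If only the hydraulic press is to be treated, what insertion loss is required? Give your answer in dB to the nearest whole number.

The untreated sources together contribute 10^(80/10) + 10^(93/10) = 2.095e+09, i.e. 93.21 dB SPL.
To meet 97 dB SPL overall, the treated hydraulic press may contribute at most 10^(97/10) − 2.095e+09 = 2.917e+09, i.e. 94.65 dB SPL.
Required insertion loss = 101 − 94.65 = 6.35 dB.

6 dB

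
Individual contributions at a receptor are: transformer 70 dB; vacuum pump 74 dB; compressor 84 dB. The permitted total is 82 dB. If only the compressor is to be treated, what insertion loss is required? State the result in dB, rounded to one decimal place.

3.1 dB

Fixed contribution from the other sources: Σ 10^(L/10) = 10^(70/10) + 10^(74/10) = 3.512e+07 (75.46 dB).
To meet 82 dB overall, the treated compressor may contribute at most 10^(82/10) − 3.512e+07 = 1.234e+08, i.e. 80.91 dB.
Required insertion loss = 84 − 80.91 = 3.09 dB.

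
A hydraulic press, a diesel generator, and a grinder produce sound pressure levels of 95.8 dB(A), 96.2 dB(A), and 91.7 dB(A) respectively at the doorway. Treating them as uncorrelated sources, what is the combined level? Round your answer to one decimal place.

99.8 dB(A)

For uncorrelated sources the intensities add, so convert each level to linear form, sum, and take 10·log₁₀ of the total.
Σ 10^(L/10) = 10^(95.8/10) + 10^(96.2/10) + 10^(91.7/10) = 9.450e+09.
L_total = 10·log₁₀(9.450e+09) = 99.75 dB(A).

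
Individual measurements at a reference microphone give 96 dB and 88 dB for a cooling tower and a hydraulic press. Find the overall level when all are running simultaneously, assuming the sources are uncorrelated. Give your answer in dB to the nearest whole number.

97 dB

Incoherent sources combine by intensity addition: L_total = 10·log₁₀(Σ 10^(L_i/10)).
Σ 10^(L/10) = 10^(96/10) + 10^(88/10) = 4.612e+09.
L_total = 10·log₁₀(4.612e+09) = 96.64 dB.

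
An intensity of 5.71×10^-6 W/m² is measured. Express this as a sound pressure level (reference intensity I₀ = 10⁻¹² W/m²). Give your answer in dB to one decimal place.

I/I₀ = 5.71×10^-6/10⁻¹² = 5.71×10^6, and L = 10·log₁₀(I/I₀).
L = 10·(0.7566 + 6) = 67.57 dB.

67.6 dB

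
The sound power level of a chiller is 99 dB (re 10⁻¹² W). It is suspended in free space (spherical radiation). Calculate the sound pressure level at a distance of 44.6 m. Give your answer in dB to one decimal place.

Free-field spherical radiation: L_p = L_w − 10·log₁₀(4π·r²), r = 44.6 m.
4π·r² = 2.5e+04 m², 10·log₁₀ of that is 43.979 dB.
L_p = 99 − 43.979 = 55.02 dB.

55.0 dB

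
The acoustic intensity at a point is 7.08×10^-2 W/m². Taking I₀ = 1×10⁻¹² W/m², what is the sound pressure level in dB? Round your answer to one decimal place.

108.5 dB

Dividing by I₀ shifts the exponent by 12: I/I₀ = 7.08×10^10.
L = 10·(0.8500 + 10) = 108.50 dB.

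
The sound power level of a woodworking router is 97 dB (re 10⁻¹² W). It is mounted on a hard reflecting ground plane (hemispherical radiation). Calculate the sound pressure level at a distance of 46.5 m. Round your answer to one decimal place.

L_p = L_w − 10·log₁₀(2π·r²) with r = 46.5 m.
2π·r² = 1.359e+04 m², 10·log₁₀ of that is 41.331 dB.
L_p = 97 − 41.331 = 55.67 dB.

55.7 dB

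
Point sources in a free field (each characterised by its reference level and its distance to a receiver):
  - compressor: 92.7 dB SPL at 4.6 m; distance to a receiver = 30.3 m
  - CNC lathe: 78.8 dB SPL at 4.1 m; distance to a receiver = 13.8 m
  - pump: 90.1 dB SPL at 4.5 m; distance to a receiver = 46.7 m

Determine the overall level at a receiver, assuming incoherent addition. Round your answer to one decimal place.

First find each source's level at the receiver (point-source: −20·log₁₀(r/r_ref)), then combine on an intensity basis.
compressor: 92.7 − 20·log₁₀(30.3/4.6) = 92.7 − 16.37 = 76.33 dB SPL.
CNC lathe: 78.8 − 20·log₁₀(13.8/4.1) = 78.8 − 10.54 = 68.26 dB SPL.
pump: 90.1 − 20·log₁₀(46.7/4.5) = 90.1 − 20.32 = 69.78 dB SPL.
Σ 10^(L/10) = 5.911e+07 → L_total = 10·log₁₀(5.911e+07) = 77.72 dB SPL.

77.7 dB SPL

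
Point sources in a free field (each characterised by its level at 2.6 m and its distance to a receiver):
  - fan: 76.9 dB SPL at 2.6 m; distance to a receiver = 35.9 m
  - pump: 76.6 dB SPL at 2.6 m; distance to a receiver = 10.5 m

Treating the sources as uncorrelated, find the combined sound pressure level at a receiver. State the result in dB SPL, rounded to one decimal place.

64.9 dB SPL

Apply inverse-square spreading to bring every level to the receiver, then sum 10^(L/10).
fan: 76.9 − 20·log₁₀(35.9/2.6) = 76.9 − 22.80 = 54.10 dB SPL.
pump: 76.6 − 20·log₁₀(10.5/2.6) = 76.6 − 12.12 = 64.48 dB SPL.
Σ 10^(L/10) = 3.060e+06 → L_total = 10·log₁₀(3.060e+06) = 64.86 dB SPL.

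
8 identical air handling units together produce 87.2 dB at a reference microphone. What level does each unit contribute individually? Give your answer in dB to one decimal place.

For N identical incoherent sources L_total = L₁ + 10·log₁₀ N, so L₁ = 87.2 − 10·log₁₀(8) = 87.2 − 9.031.

78.2 dB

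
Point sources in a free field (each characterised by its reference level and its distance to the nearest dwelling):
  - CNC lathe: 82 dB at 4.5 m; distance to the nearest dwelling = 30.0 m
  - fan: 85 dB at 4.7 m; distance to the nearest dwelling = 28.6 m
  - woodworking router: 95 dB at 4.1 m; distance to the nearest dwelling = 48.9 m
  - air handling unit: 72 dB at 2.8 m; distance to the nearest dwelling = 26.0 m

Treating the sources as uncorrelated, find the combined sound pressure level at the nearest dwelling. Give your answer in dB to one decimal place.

Apply inverse-square spreading to bring every level to the receiver, then sum 10^(L/10).
CNC lathe: 82 − 20·log₁₀(30.0/4.5) = 82 − 16.48 = 65.52 dB.
fan: 85 − 20·log₁₀(28.6/4.7) = 85 − 15.69 = 69.31 dB.
woodworking router: 95 − 20·log₁₀(48.9/4.1) = 95 − 21.53 = 73.47 dB.
air handling unit: 72 − 20·log₁₀(26.0/2.8) = 72 − 19.36 = 52.64 dB.
Σ 10^(L/10) = 3.452e+07 → L_total = 10·log₁₀(3.452e+07) = 75.38 dB.

75.4 dB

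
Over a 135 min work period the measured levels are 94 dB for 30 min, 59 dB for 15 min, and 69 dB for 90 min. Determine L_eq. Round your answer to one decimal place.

87.5 dB

L_eq = 10·log₁₀[(1/T)·Σ tᵢ·10^(Lᵢ/10)] with T = 135 min.
Σ tᵢ·10^(Lᵢ/10) = 30·10^(94/10) + 15·10^(59/10) + 90·10^(69/10) = 7.608e+10.
L_eq = 10·log₁₀(7.608e+10/135) = 87.51 dB.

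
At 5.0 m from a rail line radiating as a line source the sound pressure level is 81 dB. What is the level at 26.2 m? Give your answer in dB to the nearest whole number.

Cylindrical spreading from a line source gives a 10·log₁₀(r₂/r₁) drop.
L₂ = 81 − 10·log₁₀(26.2/5.0) = 81 − 7.193 = 73.81 dB.

74 dB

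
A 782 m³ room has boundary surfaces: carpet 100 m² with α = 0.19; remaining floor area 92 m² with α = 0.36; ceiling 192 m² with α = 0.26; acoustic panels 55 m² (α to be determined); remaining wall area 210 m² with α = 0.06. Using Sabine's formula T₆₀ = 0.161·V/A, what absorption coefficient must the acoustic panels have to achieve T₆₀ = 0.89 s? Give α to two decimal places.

Required total absorption A = 0.161·782/0.89 = 141.46 m².
Absorption from the other surfaces = 100·0.19 + 92·0.36 + 192·0.26 + 210·0.06 = 114.64 m², so the acoustic panels must supply 26.82 m² over 55 m².
α = 26.82/55 = 0.488.

0.49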